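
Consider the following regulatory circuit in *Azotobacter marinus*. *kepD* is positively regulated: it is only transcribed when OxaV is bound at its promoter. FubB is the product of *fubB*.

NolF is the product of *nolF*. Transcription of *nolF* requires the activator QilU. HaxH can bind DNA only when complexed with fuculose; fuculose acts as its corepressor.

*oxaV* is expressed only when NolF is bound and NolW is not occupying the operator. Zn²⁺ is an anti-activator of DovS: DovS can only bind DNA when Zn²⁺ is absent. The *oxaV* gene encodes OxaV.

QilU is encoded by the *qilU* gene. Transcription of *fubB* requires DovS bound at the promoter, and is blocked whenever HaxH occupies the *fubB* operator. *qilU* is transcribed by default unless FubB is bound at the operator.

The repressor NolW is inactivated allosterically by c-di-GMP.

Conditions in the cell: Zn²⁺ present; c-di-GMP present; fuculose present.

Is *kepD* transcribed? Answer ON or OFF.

ON

Zn²⁺ is present, so DovS is inactive.
Fuculose is present, so HaxH is active.
With repressor HaxH bound, *fubB* is not transcribed.
So FubB is not produced.
With no repressor bound, *qilU* is transcribed.
So QilU is produced and active.
No repressor is bound and QilU is active, so *nolF* is transcribed.
So NolF is produced and active.
c-di-GMP is present, so NolW is inactive.
No repressor is bound and NolF is active, so *oxaV* is transcribed.
So OxaV is produced and active.
No repressor is bound and OxaV is active, so *kepD* is transcribed.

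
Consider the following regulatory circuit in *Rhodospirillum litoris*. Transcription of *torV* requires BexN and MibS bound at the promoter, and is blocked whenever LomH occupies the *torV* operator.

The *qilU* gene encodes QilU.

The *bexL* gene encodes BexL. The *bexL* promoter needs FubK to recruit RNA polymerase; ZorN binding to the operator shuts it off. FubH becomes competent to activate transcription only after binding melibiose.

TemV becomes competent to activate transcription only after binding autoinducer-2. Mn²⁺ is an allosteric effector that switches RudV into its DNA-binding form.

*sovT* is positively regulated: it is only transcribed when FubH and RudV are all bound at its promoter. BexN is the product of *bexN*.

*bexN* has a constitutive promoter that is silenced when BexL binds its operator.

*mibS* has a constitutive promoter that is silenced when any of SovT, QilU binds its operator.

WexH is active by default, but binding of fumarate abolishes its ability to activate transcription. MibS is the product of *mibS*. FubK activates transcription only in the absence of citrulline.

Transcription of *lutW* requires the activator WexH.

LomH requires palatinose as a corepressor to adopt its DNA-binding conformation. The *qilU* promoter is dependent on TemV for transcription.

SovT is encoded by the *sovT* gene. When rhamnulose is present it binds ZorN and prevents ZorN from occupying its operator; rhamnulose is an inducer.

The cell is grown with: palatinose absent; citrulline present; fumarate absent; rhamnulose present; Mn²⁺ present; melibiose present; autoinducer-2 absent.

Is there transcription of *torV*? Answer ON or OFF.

OFF

Citrulline is present, so FubK is inactive.
Rhamnulose is present, so ZorN is inactive.
Required activator FubK is absent, so *bexL* is not transcribed.
So BexL is not produced.
With no repressor bound, *bexN* is transcribed.
So BexN is produced and active.
Melibiose is present, so FubH is active.
Mn²⁺ is present, so RudV is active.
No repressor is bound and FubH and RudV are active, so *sovT* is transcribed.
So SovT is produced and active.
Autoinducer-2 is absent, so TemV is inactive.
Required activator TemV is absent, so *qilU* is not transcribed.
So QilU is not produced.
With repressor SovT bound, *mibS* is not transcribed.
So MibS is not produced.
Palatinose is absent, so LomH is inactive.
Required activator MibS is absent, so *torV* is not transcribed.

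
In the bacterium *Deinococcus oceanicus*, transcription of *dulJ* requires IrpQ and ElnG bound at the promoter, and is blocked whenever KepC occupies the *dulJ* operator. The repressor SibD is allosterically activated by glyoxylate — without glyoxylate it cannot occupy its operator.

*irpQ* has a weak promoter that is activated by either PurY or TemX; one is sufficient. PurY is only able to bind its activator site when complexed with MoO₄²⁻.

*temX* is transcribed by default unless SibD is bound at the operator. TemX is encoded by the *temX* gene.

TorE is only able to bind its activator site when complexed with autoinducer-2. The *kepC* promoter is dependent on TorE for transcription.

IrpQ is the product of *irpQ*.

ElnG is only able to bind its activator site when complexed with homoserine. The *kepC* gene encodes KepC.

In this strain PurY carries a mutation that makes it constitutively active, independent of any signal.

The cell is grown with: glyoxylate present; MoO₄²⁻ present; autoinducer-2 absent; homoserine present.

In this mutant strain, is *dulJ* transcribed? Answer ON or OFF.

Autoinducer-2 is absent, so TorE is inactive.
Required activator TorE is absent, so *kepC* is not transcribed.
So KepC is not produced.
PurY is constitutively active in this strain.
Glyoxylate is present, so SibD is active.
With repressor SibD bound, *temX* is not transcribed.
So TemX is not produced.
Activator PurY is present, so *irpQ* is transcribed.
So IrpQ is produced and active.
Homoserine is present, so ElnG is active.
No repressor is bound and IrpQ and ElnG are active, so *dulJ* is transcribed.

ON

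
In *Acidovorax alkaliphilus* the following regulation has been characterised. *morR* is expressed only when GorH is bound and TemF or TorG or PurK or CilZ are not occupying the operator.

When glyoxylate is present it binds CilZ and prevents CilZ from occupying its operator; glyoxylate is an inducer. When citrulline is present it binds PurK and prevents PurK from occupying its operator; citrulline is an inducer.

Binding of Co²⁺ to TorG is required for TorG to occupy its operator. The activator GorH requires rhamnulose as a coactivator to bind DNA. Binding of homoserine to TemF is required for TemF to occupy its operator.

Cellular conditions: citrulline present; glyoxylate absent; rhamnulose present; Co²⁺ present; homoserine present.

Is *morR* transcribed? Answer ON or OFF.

Homoserine is present, so TemF is active.
Co²⁺ is present, so TorG is active.
Citrulline is present, so PurK is inactive.
Glyoxylate is absent, so CilZ is active.
Rhamnulose is present, so GorH is active.
With repressor TemF bound, *morR* is not transcribed.

OFF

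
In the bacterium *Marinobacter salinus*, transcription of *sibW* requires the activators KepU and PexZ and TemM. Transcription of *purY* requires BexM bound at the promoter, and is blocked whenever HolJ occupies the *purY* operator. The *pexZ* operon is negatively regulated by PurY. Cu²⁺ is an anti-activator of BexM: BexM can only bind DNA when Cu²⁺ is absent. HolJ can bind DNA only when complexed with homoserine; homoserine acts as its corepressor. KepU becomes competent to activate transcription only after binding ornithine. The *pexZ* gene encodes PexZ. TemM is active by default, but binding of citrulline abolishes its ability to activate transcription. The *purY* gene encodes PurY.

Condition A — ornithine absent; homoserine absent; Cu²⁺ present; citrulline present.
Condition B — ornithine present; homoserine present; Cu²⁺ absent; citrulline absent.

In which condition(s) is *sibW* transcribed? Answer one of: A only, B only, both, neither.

Condition A:
Ornithine is absent, so KepU is inactive.
Homoserine is absent, so HolJ is inactive.
Cu²⁺ is present, so BexM is inactive.
Required activator BexM is absent, so *purY* is not transcribed.
So PurY is not produced.
With no repressor bound, *pexZ* is transcribed.
So PexZ is produced and active.
Citrulline is present, so TemM is inactive.
Required activator KepU is absent, so *sibW* is not transcribed.
→ *sibW* is OFF in A.
Condition B:
Ornithine is present, so KepU is active.
Homoserine is present, so HolJ is active.
Cu²⁺ is absent, so BexM is active.
With repressor HolJ bound, *purY* is not transcribed.
So PurY is not produced.
With no repressor bound, *pexZ* is transcribed.
So PexZ is produced and active.
Citrulline is absent, so TemM is active.
No repressor is bound and KepU and PexZ and TemM are active, so *sibW* is transcribed.
→ *sibW* is ON in B.

B only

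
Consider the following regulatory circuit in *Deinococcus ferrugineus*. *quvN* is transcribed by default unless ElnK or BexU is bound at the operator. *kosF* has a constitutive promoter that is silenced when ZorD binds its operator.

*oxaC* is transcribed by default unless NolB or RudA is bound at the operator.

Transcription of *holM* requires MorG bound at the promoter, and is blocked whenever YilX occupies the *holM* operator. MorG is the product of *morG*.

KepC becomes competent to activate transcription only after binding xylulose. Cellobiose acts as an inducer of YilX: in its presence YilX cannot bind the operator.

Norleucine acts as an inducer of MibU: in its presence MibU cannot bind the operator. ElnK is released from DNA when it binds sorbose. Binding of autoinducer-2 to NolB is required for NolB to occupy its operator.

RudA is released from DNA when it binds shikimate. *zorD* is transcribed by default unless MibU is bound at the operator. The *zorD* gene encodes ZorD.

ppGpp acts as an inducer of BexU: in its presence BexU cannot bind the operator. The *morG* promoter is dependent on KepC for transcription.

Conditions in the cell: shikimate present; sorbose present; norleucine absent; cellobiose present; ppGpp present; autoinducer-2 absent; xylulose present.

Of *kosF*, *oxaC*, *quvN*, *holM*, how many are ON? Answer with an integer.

4

Norleucine is absent, so MibU is active.
With repressor MibU bound, *zorD* is not transcribed.
So ZorD is not produced.
With no repressor bound, *kosF* is transcribed.
→ *kosF* is ON.
Autoinducer-2 is absent, so NolB is inactive.
Shikimate is present, so RudA is inactive.
With no repressor bound, *oxaC* is transcribed.
→ *oxaC* is ON.
Sorbose is present, so ElnK is inactive.
ppGpp is present, so BexU is inactive.
With no repressor bound, *quvN* is transcribed.
→ *quvN* is ON.
Xylulose is present, so KepC is active.
No repressor is bound and KepC is active, so *morG* is transcribed.
So MorG is produced and active.
Cellobiose is present, so YilX is inactive.
No repressor is bound and MorG is active, so *holM* is transcribed.
→ *holM* is ON.
4 of the 4 genes are transcribed.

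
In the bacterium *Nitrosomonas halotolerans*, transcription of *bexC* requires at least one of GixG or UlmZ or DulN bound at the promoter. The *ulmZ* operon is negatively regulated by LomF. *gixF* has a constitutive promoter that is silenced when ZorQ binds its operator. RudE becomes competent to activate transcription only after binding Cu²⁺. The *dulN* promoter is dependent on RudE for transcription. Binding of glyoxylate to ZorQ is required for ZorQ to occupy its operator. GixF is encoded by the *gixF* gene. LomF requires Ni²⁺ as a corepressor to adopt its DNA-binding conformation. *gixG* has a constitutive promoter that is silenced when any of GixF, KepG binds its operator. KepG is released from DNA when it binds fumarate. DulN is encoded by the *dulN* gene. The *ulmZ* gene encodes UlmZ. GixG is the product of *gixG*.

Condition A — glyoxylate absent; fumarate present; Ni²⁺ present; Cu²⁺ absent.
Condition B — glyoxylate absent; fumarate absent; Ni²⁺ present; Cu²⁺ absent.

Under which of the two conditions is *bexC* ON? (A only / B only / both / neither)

neither

Condition A:
Glyoxylate is absent, so ZorQ is inactive.
With no repressor bound, *gixF* is transcribed.
So GixF is produced and active.
Fumarate is present, so KepG is inactive.
With repressor GixF bound, *gixG* is not transcribed.
So GixG is not produced.
Ni²⁺ is present, so LomF is active.
With repressor LomF bound, *ulmZ* is not transcribed.
So UlmZ is not produced.
Cu²⁺ is absent, so RudE is inactive.
Required activator RudE is absent, so *dulN* is not transcribed.
So DulN is not produced.
No activator is available at the *bexC* promoter, so *bexC* is not transcribed.
→ *bexC* is OFF in A.
Condition B:
Glyoxylate is absent, so ZorQ is inactive.
With no repressor bound, *gixF* is transcribed.
So GixF is produced and active.
Fumarate is absent, so KepG is active.
With repressor GixF bound, *gixG* is not transcribed.
So GixG is not produced.
Ni²⁺ is present, so LomF is active.
With repressor LomF bound, *ulmZ* is not transcribed.
So UlmZ is not produced.
Cu²⁺ is absent, so RudE is inactive.
Required activator RudE is absent, so *dulN* is not transcribed.
So DulN is not produced.
No activator is available at the *bexC* promoter, so *bexC* is not transcribed.
→ *bexC* is OFF in B.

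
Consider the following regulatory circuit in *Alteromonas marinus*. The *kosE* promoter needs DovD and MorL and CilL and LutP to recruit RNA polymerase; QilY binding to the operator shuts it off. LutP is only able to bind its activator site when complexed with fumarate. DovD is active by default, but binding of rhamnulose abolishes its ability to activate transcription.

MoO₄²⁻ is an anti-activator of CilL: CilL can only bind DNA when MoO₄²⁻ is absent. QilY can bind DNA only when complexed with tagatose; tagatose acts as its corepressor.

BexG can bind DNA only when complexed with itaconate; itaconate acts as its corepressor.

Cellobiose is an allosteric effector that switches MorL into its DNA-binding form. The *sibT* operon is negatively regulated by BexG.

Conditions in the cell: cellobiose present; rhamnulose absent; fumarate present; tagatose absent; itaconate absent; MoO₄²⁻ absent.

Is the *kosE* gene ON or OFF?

ON

Rhamnulose is absent, so DovD is active.
Cellobiose is present, so MorL is active.
MoO₄²⁻ is absent, so CilL is active.
Tagatose is absent, so QilY is inactive.
Fumarate is present, so LutP is active.
No repressor is bound and DovD and MorL and CilL and LutP are active, so *kosE* is transcribed.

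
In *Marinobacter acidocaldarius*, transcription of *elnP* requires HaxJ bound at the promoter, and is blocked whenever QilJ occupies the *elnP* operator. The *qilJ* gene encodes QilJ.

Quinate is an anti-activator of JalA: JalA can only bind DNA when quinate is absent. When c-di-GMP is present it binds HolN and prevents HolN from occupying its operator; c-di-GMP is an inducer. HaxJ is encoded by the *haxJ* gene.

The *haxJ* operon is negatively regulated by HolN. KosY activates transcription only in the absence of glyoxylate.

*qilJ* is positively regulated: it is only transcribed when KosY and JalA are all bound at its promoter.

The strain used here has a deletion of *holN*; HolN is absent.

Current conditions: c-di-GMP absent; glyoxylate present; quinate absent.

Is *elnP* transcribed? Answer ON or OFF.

ON

Glyoxylate is present, so KosY is inactive.
Quinate is absent, so JalA is active.
Required activator KosY is absent, so *qilJ* is not transcribed.
So QilJ is not produced.
HolN is non-functional in this strain, so it has no effect.
With no repressor bound, *haxJ* is transcribed.
So HaxJ is produced and active.
No repressor is bound and HaxJ is active, so *elnP* is transcribed.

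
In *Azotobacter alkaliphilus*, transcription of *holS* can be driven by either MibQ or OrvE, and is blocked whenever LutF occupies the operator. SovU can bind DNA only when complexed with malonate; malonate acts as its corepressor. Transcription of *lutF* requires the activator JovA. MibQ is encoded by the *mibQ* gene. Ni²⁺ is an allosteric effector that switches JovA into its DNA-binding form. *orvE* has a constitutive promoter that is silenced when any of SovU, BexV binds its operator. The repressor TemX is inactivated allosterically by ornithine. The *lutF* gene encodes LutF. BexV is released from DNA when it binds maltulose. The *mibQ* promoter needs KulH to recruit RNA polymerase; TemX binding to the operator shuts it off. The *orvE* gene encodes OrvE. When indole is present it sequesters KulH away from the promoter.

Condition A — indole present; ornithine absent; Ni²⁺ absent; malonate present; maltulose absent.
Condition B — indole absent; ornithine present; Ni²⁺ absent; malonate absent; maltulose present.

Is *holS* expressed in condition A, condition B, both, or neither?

Condition A:
Indole is present, so KulH is inactive.
Ornithine is absent, so TemX is active.
With repressor TemX bound, *mibQ* is not transcribed.
So MibQ is not produced.
Ni²⁺ is absent, so JovA is inactive.
Required activator JovA is absent, so *lutF* is not transcribed.
So LutF is not produced.
Malonate is present, so SovU is active.
Maltulose is absent, so BexV is active.
With repressor SovU bound, *orvE* is not transcribed.
So OrvE is not produced.
No activator is available at the *holS* promoter, so *holS* is not transcribed.
→ *holS* is OFF in A.
Condition B:
Indole is absent, so KulH is active.
Ornithine is present, so TemX is inactive.
No repressor is bound and KulH is active, so *mibQ* is transcribed.
So MibQ is produced and active.
Ni²⁺ is absent, so JovA is inactive.
Required activator JovA is absent, so *lutF* is not transcribed.
So LutF is not produced.
Malonate is absent, so SovU is inactive.
Maltulose is present, so BexV is inactive.
With no repressor bound, *orvE* is transcribed.
So OrvE is produced and active.
Activator MibQ is present, so *holS* is transcribed.
→ *holS* is ON in B.

B only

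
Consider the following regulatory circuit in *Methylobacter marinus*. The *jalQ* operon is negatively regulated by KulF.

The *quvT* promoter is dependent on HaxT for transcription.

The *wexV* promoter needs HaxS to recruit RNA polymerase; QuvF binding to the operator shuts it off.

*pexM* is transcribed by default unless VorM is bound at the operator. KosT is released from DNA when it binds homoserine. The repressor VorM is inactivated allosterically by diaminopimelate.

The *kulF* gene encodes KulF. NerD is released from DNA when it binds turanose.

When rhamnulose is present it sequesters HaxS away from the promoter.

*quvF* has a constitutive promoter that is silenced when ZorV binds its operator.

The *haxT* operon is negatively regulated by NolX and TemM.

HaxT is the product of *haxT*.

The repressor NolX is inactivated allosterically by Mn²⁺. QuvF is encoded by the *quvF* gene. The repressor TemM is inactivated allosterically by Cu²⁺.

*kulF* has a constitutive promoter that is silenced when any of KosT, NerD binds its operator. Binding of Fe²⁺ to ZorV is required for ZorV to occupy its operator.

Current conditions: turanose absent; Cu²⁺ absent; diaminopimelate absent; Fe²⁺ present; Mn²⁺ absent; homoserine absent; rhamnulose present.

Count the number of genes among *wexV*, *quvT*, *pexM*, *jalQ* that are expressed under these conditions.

1

Rhamnulose is present, so HaxS is inactive.
Fe²⁺ is present, so ZorV is active.
With repressor ZorV bound, *quvF* is not transcribed.
So QuvF is not produced.
Required activator HaxS is absent, so *wexV* is not transcribed.
→ *wexV* is OFF.
Mn²⁺ is absent, so NolX is active.
Cu²⁺ is absent, so TemM is active.
With repressor NolX bound, *haxT* is not transcribed.
So HaxT is not produced.
Required activator HaxT is absent, so *quvT* is not transcribed.
→ *quvT* is OFF.
Diaminopimelate is absent, so VorM is active.
With repressor VorM bound, *pexM* is not transcribed.
→ *pexM* is OFF.
Homoserine is absent, so KosT is active.
Turanose is absent, so NerD is active.
With repressor KosT bound, *kulF* is not transcribed.
So KulF is not produced.
With no repressor bound, *jalQ* is transcribed.
→ *jalQ* is ON.
1 of the 4 genes is transcribed.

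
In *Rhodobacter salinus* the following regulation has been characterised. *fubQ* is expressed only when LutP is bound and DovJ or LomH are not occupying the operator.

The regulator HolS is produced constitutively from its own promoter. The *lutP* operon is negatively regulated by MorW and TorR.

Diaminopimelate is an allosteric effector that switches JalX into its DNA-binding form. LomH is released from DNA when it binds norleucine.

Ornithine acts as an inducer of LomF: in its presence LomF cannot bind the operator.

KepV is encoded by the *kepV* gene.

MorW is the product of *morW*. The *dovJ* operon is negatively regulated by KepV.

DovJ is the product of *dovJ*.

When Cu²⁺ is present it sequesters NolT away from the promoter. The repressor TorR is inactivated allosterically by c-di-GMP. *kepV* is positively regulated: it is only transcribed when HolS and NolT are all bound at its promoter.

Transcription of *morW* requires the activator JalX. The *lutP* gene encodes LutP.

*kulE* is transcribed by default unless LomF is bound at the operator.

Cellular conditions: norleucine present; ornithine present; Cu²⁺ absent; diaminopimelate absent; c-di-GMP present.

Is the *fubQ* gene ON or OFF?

ON

Diaminopimelate is absent, so JalX is inactive.
Required activator JalX is absent, so *morW* is not transcribed.
So MorW is not produced.
c-di-GMP is present, so TorR is inactive.
With no repressor bound, *lutP* is transcribed.
So LutP is produced and active.
HolS is produced constitutively and is active.
Cu²⁺ is absent, so NolT is active.
No repressor is bound and HolS and NolT are active, so *kepV* is transcribed.
So KepV is produced and active.
With repressor KepV bound, *dovJ* is not transcribed.
So DovJ is not produced.
Norleucine is present, so LomH is inactive.
No repressor is bound and LutP is active, so *fubQ* is transcribed.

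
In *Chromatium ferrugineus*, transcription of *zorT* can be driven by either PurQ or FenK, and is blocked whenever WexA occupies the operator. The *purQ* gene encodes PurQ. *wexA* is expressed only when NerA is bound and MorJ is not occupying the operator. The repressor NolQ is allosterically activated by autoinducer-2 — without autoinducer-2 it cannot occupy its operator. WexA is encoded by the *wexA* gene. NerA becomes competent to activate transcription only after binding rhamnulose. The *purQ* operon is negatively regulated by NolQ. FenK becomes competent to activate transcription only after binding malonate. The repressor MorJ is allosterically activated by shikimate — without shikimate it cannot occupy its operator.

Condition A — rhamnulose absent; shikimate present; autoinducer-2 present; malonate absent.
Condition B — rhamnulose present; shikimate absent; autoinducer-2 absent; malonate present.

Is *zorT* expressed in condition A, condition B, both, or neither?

Condition A:
Rhamnulose is absent, so NerA is inactive.
Shikimate is present, so MorJ is active.
With repressor MorJ bound, *wexA* is not transcribed.
So WexA is not produced.
Autoinducer-2 is present, so NolQ is active.
With repressor NolQ bound, *purQ* is not transcribed.
So PurQ is not produced.
Malonate is absent, so FenK is inactive.
No activator is available at the *zorT* promoter, so *zorT* is not transcribed.
→ *zorT* is OFF in A.
Condition B:
Rhamnulose is present, so NerA is active.
Shikimate is absent, so MorJ is inactive.
No repressor is bound and NerA is active, so *wexA* is transcribed.
So WexA is produced and active.
Autoinducer-2 is absent, so NolQ is inactive.
With no repressor bound, *purQ* is transcribed.
So PurQ is produced and active.
Malonate is present, so FenK is active.
With repressor WexA bound, *zorT* is not transcribed.
→ *zorT* is OFF in B.

neither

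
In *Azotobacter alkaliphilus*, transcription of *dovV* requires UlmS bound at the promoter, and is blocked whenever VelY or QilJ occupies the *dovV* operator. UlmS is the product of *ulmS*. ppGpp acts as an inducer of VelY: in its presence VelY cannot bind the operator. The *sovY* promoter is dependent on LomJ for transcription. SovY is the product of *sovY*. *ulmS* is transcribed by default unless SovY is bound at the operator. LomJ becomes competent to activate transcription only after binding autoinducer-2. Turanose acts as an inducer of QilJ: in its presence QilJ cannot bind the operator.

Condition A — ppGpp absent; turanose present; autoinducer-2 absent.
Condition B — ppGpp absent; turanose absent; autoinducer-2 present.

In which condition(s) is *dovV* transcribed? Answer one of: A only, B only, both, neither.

Condition A:
ppGpp is absent, so VelY is active.
Turanose is present, so QilJ is inactive.
Autoinducer-2 is absent, so LomJ is inactive.
Required activator LomJ is absent, so *sovY* is not transcribed.
So SovY is not produced.
With no repressor bound, *ulmS* is transcribed.
So UlmS is produced and active.
With repressor VelY bound, *dovV* is not transcribed.
→ *dovV* is OFF in A.
Condition B:
ppGpp is absent, so VelY is active.
Turanose is absent, so QilJ is active.
Autoinducer-2 is present, so LomJ is active.
No repressor is bound and LomJ is active, so *sovY* is transcribed.
So SovY is produced and active.
With repressor SovY bound, *ulmS* is not transcribed.
So UlmS is not produced.
With repressor VelY bound, *dovV* is not transcribed.
→ *dovV* is OFF in B.

neither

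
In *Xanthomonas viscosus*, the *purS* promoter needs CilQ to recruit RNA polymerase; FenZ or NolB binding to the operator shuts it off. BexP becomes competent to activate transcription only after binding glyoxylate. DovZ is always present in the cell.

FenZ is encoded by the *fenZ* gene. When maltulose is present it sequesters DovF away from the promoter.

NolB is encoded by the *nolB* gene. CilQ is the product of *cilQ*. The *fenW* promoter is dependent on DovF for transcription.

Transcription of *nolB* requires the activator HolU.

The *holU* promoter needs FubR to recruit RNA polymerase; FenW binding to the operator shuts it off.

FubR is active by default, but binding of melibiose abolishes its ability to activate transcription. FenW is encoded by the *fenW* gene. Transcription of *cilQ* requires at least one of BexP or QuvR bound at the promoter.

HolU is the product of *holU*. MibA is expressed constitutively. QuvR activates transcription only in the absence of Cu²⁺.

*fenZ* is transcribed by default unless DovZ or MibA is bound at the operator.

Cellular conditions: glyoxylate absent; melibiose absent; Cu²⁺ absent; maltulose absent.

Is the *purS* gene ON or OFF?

DovZ is produced constitutively and is active.
MibA is produced constitutively and is active.
With repressor DovZ bound, *fenZ* is not transcribed.
So FenZ is not produced.
Melibiose is absent, so FubR is active.
Maltulose is absent, so DovF is active.
No repressor is bound and DovF is active, so *fenW* is transcribed.
So FenW is produced and active.
With repressor FenW bound, *holU* is not transcribed.
So HolU is not produced.
Required activator HolU is absent, so *nolB* is not transcribed.
So NolB is not produced.
Glyoxylate is absent, so BexP is inactive.
Cu²⁺ is absent, so QuvR is active.
Activator QuvR is present, so *cilQ* is transcribed.
So CilQ is produced and active.
No repressor is bound and CilQ is active, so *purS* is transcribed.

ON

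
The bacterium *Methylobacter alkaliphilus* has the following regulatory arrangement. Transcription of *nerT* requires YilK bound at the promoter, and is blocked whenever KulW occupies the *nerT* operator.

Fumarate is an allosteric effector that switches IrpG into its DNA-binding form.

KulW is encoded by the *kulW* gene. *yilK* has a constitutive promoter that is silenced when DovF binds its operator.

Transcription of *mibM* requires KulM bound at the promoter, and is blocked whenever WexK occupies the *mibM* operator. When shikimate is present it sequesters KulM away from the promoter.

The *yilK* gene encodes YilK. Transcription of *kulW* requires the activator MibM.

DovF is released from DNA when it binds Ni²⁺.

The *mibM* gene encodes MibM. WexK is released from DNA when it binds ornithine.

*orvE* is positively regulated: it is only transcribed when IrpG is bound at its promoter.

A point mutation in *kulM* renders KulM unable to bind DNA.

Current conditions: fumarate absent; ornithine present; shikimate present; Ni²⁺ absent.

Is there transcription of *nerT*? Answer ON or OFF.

OFF

KulM is non-functional in this strain, so it has no effect.
Ornithine is present, so WexK is inactive.
Required activator KulM is absent, so *mibM* is not transcribed.
So MibM is not produced.
Required activator MibM is absent, so *kulW* is not transcribed.
So KulW is not produced.
Ni²⁺ is absent, so DovF is active.
With repressor DovF bound, *yilK* is not transcribed.
So YilK is not produced.
Required activator YilK is absent, so *nerT* is not transcribed.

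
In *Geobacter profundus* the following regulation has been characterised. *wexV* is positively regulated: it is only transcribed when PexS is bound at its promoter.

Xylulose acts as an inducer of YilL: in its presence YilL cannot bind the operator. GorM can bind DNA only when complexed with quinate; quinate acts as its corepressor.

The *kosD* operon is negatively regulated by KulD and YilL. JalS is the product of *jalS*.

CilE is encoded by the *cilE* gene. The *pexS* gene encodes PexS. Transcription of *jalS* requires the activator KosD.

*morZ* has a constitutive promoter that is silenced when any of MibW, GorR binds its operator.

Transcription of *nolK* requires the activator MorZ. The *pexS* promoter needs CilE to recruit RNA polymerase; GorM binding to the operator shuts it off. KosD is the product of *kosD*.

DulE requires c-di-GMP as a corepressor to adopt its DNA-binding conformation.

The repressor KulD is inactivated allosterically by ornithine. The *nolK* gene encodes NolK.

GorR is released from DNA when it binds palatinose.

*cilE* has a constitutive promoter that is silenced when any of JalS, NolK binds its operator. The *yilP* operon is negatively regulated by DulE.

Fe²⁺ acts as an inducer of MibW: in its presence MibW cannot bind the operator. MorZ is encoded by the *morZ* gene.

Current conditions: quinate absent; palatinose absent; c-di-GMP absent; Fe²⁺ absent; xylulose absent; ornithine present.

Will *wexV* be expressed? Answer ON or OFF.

ON

Ornithine is present, so KulD is inactive.
Xylulose is absent, so YilL is active.
With repressor YilL bound, *kosD* is not transcribed.
So KosD is not produced.
Required activator KosD is absent, so *jalS* is not transcribed.
So JalS is not produced.
Fe²⁺ is absent, so MibW is active.
Palatinose is absent, so GorR is active.
With repressor MibW bound, *morZ* is not transcribed.
So MorZ is not produced.
Required activator MorZ is absent, so *nolK* is not transcribed.
So NolK is not produced.
With no repressor bound, *cilE* is transcribed.
So CilE is produced and active.
Quinate is absent, so GorM is inactive.
No repressor is bound and CilE is active, so *pexS* is transcribed.
So PexS is produced and active.
No repressor is bound and PexS is active, so *wexV* is transcribed.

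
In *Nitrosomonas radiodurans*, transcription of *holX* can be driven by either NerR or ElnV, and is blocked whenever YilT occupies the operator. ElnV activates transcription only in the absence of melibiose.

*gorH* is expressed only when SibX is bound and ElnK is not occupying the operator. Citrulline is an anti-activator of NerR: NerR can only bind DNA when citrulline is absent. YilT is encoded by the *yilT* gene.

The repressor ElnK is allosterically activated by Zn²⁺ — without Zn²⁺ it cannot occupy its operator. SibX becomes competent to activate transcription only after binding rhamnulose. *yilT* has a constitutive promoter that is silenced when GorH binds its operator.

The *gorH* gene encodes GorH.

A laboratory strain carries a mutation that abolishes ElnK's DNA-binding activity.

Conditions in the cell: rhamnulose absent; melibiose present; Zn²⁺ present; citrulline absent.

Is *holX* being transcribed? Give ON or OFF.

OFF

ElnK is non-functional in this strain, so it has no effect.
Rhamnulose is absent, so SibX is inactive.
Required activator SibX is absent, so *gorH* is not transcribed.
So GorH is not produced.
With no repressor bound, *yilT* is transcribed.
So YilT is produced and active.
Citrulline is absent, so NerR is active.
Melibiose is present, so ElnV is inactive.
With repressor YilT bound, *holX* is not transcribed.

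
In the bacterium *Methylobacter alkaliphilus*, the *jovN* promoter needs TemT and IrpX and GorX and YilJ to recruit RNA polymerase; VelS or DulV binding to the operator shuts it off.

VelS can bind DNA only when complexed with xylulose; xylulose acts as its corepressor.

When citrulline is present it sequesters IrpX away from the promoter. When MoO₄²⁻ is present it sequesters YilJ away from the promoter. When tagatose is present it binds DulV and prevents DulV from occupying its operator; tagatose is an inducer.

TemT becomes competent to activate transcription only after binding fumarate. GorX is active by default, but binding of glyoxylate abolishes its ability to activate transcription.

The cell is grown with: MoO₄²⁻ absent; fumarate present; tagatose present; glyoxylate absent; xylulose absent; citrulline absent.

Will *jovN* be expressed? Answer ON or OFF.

ON

Fumarate is present, so TemT is active.
Citrulline is absent, so IrpX is active.
Glyoxylate is absent, so GorX is active.
MoO₄²⁻ is absent, so YilJ is active.
Xylulose is absent, so VelS is inactive.
Tagatose is present, so DulV is inactive.
No repressor is bound and TemT and IrpX and GorX and YilJ are active, so *jovN* is transcribed.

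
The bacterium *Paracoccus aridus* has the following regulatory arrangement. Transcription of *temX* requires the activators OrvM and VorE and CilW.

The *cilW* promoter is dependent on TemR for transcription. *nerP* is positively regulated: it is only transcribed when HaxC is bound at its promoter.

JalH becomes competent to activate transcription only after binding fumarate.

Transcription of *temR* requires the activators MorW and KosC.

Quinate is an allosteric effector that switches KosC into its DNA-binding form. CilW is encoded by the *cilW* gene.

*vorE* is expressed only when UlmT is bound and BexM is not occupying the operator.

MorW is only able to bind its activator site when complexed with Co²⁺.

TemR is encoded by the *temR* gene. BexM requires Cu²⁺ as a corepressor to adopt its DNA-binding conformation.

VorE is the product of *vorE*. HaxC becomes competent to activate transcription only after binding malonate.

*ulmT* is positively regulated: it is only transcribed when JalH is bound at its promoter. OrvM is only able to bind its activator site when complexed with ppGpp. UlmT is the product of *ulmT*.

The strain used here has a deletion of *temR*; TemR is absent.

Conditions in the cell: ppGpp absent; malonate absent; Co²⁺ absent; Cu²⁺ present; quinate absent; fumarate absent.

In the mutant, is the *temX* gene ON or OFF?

ppGpp is absent, so OrvM is inactive.
Cu²⁺ is present, so BexM is active.
Fumarate is absent, so JalH is inactive.
Required activator JalH is absent, so *ulmT* is not transcribed.
So UlmT is not produced.
With repressor BexM bound, *vorE* is not transcribed.
So VorE is not produced.
TemR is non-functional in this strain, so it has no effect.
Required activator TemR is absent, so *cilW* is not transcribed.
So CilW is not produced.
Required activator OrvM is absent, so *temX* is not transcribed.

OFF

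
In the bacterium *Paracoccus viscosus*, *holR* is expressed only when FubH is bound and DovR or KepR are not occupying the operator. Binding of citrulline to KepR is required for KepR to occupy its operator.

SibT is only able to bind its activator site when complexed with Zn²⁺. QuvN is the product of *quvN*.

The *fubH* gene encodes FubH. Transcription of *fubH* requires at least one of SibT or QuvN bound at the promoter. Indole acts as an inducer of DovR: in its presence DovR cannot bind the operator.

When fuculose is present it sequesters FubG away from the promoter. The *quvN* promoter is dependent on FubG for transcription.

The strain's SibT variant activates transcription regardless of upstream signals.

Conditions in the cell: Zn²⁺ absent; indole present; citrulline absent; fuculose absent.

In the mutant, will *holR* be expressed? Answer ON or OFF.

Indole is present, so DovR is inactive.
SibT is constitutively active in this strain.
Fuculose is absent, so FubG is active.
No repressor is bound and FubG is active, so *quvN* is transcribed.
So QuvN is produced and active.
Activator SibT is present, so *fubH* is transcribed.
So FubH is produced and active.
Citrulline is absent, so KepR is inactive.
No repressor is bound and FubH is active, so *holR* is transcribed.

ON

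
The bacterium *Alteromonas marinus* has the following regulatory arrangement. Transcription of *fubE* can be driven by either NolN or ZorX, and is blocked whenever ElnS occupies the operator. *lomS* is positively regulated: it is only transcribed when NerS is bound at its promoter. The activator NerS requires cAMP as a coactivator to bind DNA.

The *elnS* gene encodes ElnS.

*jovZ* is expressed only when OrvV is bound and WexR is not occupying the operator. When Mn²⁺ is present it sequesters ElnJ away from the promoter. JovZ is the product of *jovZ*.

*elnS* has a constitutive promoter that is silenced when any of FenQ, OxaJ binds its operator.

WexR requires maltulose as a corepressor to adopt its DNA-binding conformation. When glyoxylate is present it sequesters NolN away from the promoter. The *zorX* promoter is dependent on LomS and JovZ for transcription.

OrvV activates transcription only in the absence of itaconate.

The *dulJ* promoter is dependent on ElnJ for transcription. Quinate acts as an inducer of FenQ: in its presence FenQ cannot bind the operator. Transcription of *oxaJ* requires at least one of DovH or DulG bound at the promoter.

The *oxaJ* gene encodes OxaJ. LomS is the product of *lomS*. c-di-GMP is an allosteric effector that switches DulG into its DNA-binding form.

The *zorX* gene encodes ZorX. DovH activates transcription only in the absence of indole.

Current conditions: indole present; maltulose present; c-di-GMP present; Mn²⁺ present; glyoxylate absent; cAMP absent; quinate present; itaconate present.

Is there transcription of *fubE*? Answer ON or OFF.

ON

Glyoxylate is absent, so NolN is active.
Quinate is present, so FenQ is inactive.
Indole is present, so DovH is inactive.
c-di-GMP is present, so DulG is active.
Activator DulG is present, so *oxaJ* is transcribed.
So OxaJ is produced and active.
With repressor OxaJ bound, *elnS* is not transcribed.
So ElnS is not produced.
cAMP is absent, so NerS is inactive.
Required activator NerS is absent, so *lomS* is not transcribed.
So LomS is not produced.
Maltulose is present, so WexR is active.
Itaconate is present, so OrvV is inactive.
With repressor WexR bound, *jovZ* is not transcribed.
So JovZ is not produced.
Required activator LomS is absent, so *zorX* is not transcribed.
So ZorX is not produced.
Activator NolN is present, so *fubE* is transcribed.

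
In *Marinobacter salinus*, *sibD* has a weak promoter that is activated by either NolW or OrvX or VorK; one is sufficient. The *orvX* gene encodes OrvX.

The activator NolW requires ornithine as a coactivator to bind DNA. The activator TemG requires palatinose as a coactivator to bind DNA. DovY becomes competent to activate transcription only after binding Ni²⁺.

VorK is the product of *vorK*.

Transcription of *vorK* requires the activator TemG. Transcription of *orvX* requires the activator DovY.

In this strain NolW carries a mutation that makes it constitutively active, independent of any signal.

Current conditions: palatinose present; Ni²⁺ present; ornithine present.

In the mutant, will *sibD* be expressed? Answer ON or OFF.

NolW is constitutively active in this strain.
Ni²⁺ is present, so DovY is active.
No repressor is bound and DovY is active, so *orvX* is transcribed.
So OrvX is produced and active.
Palatinose is present, so TemG is active.
No repressor is bound and TemG is active, so *vorK* is transcribed.
So VorK is produced and active.
Activator NolW is present, so *sibD* is transcribed.

ON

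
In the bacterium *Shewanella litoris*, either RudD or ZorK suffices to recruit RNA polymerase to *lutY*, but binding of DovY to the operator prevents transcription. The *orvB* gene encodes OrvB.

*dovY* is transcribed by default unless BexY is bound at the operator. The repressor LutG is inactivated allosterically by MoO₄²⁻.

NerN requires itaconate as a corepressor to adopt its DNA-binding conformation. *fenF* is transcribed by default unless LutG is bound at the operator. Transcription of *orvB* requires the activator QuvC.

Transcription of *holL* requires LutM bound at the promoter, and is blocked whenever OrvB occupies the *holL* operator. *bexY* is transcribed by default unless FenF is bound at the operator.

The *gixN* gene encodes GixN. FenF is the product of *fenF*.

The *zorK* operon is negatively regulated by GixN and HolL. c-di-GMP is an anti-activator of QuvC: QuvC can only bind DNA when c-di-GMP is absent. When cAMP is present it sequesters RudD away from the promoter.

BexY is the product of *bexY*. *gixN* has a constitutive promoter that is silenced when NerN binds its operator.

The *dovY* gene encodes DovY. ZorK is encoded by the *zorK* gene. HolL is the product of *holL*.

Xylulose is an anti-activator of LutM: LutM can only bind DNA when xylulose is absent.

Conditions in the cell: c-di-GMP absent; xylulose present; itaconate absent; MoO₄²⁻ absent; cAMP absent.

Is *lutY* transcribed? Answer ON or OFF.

cAMP is absent, so RudD is active.
MoO₄²⁻ is absent, so LutG is active.
With repressor LutG bound, *fenF* is not transcribed.
So FenF is not produced.
With no repressor bound, *bexY* is transcribed.
So BexY is produced and active.
With repressor BexY bound, *dovY* is not transcribed.
So DovY is not produced.
Itaconate is absent, so NerN is inactive.
With no repressor bound, *gixN* is transcribed.
So GixN is produced and active.
Xylulose is present, so LutM is inactive.
c-di-GMP is absent, so QuvC is active.
No repressor is bound and QuvC is active, so *orvB* is transcribed.
So OrvB is produced and active.
With repressor OrvB bound, *holL* is not transcribed.
So HolL is not produced.
With repressor GixN bound, *zorK* is not transcribed.
So ZorK is not produced.
Activator RudD is present, so *lutY* is transcribed.

ON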